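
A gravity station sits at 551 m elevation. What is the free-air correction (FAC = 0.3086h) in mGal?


FAC = 0.3086 * h
= 0.3086 * 551
= 170.0386 mGal

170.0386


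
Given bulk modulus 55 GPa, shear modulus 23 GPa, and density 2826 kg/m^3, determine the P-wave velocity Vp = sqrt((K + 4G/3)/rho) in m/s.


First compute the effective modulus:
K + 4G/3 = 55e9 + 4*23e9/3 = 85666666666.67 Pa
Then divide by density:
85666666666.67 / 2826 = 30313753.2437 Pa/(kg/m^3)
Take the square root:
Vp = sqrt(30313753.2437) = 5505.79 m/s

5505.79


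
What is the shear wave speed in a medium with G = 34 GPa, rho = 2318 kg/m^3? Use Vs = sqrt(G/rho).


Convert G to Pa: G = 34e9 Pa
Compute G/rho = 34e9 / 2318 = 14667817.0837
Vs = sqrt(14667817.0837) = 3829.86 m/s

3829.86


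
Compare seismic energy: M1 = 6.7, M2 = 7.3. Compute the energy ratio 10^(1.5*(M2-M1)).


M2 - M1 = 7.3 - 6.7 = 0.6
1.5 * 0.6 = 0.9
ratio = 10^0.9 = 7.94

7.94


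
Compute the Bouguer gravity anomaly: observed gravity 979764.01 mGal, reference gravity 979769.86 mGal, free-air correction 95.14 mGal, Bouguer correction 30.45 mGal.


BA = g_obs - g_ref + FAC - BC
= 979764.01 - 979769.86 + 95.14 - 30.45
= 58.84 mGal

58.84


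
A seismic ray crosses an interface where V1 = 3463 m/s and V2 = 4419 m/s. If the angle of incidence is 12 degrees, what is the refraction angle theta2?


sin(theta1) = sin(12 deg) = 0.207912
sin(theta2) = V2/V1 * sin(theta1) = 4419/3463 * 0.207912 = 0.265308
theta2 = arcsin(0.265308) = 15.3853 degrees

15.3853


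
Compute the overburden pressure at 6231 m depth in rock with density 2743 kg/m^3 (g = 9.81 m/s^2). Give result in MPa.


P = rho * g * z / 1e6
= 2743 * 9.81 * 6231 / 1e6
= 167668919.73 / 1e6
= 167.6689 MPa

167.6689


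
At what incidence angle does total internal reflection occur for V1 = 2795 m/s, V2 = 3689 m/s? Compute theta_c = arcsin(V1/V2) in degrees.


V1/V2 = 2795/3689 = 0.757658
theta_c = arcsin(0.757658) = 49.2582 degrees

49.2582


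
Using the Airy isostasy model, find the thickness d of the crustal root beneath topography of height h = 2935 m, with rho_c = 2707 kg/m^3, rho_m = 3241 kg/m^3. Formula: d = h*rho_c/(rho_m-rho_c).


rho_m - rho_c = 3241 - 2707 = 534
d = 2935 * 2707 / 534
= 7945045 / 534
= 14878.36 m

14878.36


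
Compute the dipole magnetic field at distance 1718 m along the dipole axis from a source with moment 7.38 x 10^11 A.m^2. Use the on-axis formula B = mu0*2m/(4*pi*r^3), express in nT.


m = 7.38 x 10^11 = 738000000000 A.m^2
2m = 1476000000000 A.m^2
r^3 = 1718^3 = 5070718232
B = (4pi*10^-7) * 1476000000000 / (4*pi * 5070718232) * 1e9
= 1854796.302679 / 63720524584.3 * 1e9
= 29108.3025 nT

29108.3025


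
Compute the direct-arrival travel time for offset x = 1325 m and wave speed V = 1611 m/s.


t = x / V
= 1325 / 1611
= 0.8225 s

0.8225


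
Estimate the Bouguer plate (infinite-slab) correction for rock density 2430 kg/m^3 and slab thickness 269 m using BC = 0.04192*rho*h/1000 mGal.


BC = 0.04192 * rho * h / 1000
= 0.04192 * 2430 * 269 / 1000
= 27.4018 mGal

27.4018


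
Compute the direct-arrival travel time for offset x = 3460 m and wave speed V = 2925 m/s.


t = x / V
= 3460 / 2925
= 1.1829 s

1.1829


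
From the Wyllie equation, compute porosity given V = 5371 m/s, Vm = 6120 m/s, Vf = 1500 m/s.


1/V - 1/Vm = 1/5371 - 1/6120 = 2.279e-05
1/Vf - 1/Vm = 1/1500 - 1/6120 = 0.00050327
phi = 2.279e-05 / 0.00050327 = 0.0453

0.0453


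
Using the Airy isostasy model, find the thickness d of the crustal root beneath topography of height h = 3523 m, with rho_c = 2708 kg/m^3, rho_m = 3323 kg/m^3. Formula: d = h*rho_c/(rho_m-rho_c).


rho_m - rho_c = 3323 - 2708 = 615
d = 3523 * 2708 / 615
= 9540284 / 615
= 15512.66 m

15512.66


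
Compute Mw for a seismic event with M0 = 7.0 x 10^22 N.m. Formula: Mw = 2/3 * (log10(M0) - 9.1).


log10(M0) = log10(7.0 x 10^22) = 22.8451
Mw = 2/3 * (22.8451 - 9.1)
= 2/3 * 13.7451
= 9.16

9.16


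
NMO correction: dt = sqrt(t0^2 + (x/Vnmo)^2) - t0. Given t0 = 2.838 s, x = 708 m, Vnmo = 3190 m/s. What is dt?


x/Vnmo = 708/3190 = 0.221944
(x/Vnmo)^2 = 0.049259
t0^2 = 8.054244
sqrt(8.054244 + 0.049259) = 2.846665
dt = 2.846665 - 2.838 = 0.008665

0.008665


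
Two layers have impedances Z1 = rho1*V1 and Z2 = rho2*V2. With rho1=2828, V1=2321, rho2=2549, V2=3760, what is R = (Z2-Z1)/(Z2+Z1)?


Z1 = 2828 * 2321 = 6563788
Z2 = 2549 * 3760 = 9584240
R = (9584240 - 6563788) / (9584240 + 6563788) = 3020452 / 16148028 = 0.187

0.187


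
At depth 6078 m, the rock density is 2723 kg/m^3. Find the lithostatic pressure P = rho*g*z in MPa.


P = rho * g * z / 1e6
= 2723 * 9.81 * 6078 / 1e6
= 162359365.14 / 1e6
= 162.3594 MPa

162.3594


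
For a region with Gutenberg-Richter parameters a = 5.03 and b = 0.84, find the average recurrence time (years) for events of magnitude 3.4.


log10(N) = 5.03 - 0.84*3.4 = 2.174
N = 10^2.174 = 149.279441
T = 1/N = 1/149.279441 = 0.0067 years

0.0067


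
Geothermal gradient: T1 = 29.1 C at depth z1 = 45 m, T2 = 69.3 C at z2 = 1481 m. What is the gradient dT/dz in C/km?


dT = 69.3 - 29.1 = 40.2 C
dz = 1481 - 45 = 1436 m
gradient = dT/dz * 1000 = 40.2/1436 * 1000 = 27.9944 C/km

27.9944


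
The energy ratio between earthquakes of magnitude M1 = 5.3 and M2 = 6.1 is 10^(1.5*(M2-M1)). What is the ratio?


M2 - M1 = 6.1 - 5.3 = 0.8
1.5 * 0.8 = 1.2
ratio = 10^1.2 = 15.85

15.85


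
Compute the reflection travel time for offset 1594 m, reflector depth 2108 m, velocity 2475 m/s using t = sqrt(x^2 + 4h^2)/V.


x^2 + 4h^2 = 1594^2 + 4*2108^2 = 2540836 + 17774656 = 20315492
sqrt(20315492) = 4507.271
t = 4507.271 / 2475 = 1.8211 s

1.8211


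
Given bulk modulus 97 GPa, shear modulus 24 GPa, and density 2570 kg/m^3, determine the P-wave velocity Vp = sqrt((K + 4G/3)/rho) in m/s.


First compute the effective modulus:
K + 4G/3 = 97e9 + 4*24e9/3 = 129000000000.0 Pa
Then divide by density:
129000000000.0 / 2570 = 50194552.5292 Pa/(kg/m^3)
Take the square root:
Vp = sqrt(50194552.5292) = 7084.81 m/s

7084.81


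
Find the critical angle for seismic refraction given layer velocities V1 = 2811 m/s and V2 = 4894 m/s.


V1/V2 = 2811/4894 = 0.574377
theta_c = arcsin(0.574377) = 35.056 degrees

35.056


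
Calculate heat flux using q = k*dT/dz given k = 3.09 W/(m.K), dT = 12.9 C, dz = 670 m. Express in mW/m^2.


q = k * dT / dz * 1000
= 3.09 * 12.9 / 670 * 1000
= 0.059494 * 1000
= 59.494 mW/m^2

59.494


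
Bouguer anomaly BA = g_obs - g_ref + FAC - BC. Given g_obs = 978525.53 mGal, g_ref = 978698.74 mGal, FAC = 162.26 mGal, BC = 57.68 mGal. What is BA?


BA = g_obs - g_ref + FAC - BC
= 978525.53 - 978698.74 + 162.26 - 57.68
= -68.63 mGal

-68.63


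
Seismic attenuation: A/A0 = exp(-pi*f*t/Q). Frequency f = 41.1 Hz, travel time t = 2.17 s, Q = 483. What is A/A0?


pi*f*t/Q = pi*41.1*2.17/483 = 0.580102
A/A0 = exp(-0.580102) = 0.559841

0.559841


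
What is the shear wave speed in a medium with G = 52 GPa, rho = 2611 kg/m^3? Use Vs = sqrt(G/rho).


Convert G to Pa: G = 52e9 Pa
Compute G/rho = 52e9 / 2611 = 19915741.0954
Vs = sqrt(19915741.0954) = 4462.71 m/s

4462.71


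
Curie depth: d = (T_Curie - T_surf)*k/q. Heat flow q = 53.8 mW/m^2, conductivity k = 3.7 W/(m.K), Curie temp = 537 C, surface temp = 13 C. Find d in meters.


T_Curie - T_surf = 537 - 13 = 524 C
Convert q to W/m^2: 53.8 mW/m^2 = 0.0538 W/m^2
d = 524 * 3.7 / 0.0538 = 36037.17 m

36037.17


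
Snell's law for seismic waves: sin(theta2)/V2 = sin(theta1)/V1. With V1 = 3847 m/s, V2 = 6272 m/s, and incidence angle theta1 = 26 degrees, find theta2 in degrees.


sin(theta1) = sin(26 deg) = 0.438371
sin(theta2) = V2/V1 * sin(theta1) = 6272/3847 * 0.438371 = 0.714703
theta2 = arcsin(0.714703) = 45.6189 degrees

45.6189


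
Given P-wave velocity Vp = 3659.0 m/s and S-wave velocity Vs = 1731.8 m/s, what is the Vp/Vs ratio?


Vp/Vs = 3659.0 / 1731.8
= 2.1128

2.1128


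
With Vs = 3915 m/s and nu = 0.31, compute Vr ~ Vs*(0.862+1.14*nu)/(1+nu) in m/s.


Numerator factor = 0.862 + 1.14*0.31 = 1.2154
Denominator = 1 + 0.31 = 1.31
Vr = 3915 * 1.2154 / 1.31 = 3632.28 m/s

3632.28


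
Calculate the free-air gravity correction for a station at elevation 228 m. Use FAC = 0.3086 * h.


FAC = 0.3086 * h
= 0.3086 * 228
= 70.3608 mGal

70.3608


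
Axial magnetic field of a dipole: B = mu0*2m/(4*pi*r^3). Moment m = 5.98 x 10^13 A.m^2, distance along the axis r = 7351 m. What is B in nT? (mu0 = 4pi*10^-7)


m = 5.98 x 10^13 = 59800000000000 A.m^2
2m = 119600000000000 A.m^2
r^3 = 7351^3 = 397227464551
B = (4pi*10^-7) * 119600000000000 / (4*pi * 397227464551) * 1e9
= 150293792.547736 / 4991707537750.09 * 1e9
= 30108.6936 nT

30108.6936


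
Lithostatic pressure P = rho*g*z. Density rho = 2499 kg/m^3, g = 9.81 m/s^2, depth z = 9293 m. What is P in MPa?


P = rho * g * z / 1e6
= 2499 * 9.81 * 9293 / 1e6
= 227819660.67 / 1e6
= 227.8197 MPa

227.8197


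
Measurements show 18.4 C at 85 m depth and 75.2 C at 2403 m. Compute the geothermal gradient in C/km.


dT = 75.2 - 18.4 = 56.8 C
dz = 2403 - 85 = 2318 m
gradient = dT/dz * 1000 = 56.8/2318 * 1000 = 24.5039 C/km

24.5039


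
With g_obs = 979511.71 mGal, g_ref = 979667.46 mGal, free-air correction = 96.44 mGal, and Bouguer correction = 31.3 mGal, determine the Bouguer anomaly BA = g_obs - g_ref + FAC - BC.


BA = g_obs - g_ref + FAC - BC
= 979511.71 - 979667.46 + 96.44 - 31.3
= -90.61 mGal

-90.61


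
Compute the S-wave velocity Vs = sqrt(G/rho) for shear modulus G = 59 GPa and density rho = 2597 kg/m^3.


Convert G to Pa: G = 59e9 Pa
Compute G/rho = 59e9 / 2597 = 22718521.3708
Vs = sqrt(22718521.3708) = 4766.4 m/s

4766.4


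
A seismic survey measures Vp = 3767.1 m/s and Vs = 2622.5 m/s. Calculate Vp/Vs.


Vp/Vs = 3767.1 / 2622.5
= 1.4365

1.4365


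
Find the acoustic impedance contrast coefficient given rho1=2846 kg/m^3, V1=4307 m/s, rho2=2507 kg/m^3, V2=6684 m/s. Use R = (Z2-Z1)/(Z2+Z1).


Z1 = 2846 * 4307 = 12257722
Z2 = 2507 * 6684 = 16756788
R = (16756788 - 12257722) / (16756788 + 12257722) = 4499066 / 29014510 = 0.1551

0.1551


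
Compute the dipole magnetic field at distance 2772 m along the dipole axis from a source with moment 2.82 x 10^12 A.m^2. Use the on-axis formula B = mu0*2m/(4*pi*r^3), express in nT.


m = 2.82 x 10^12 = 2820000000000 A.m^2
2m = 5640000000000 A.m^2
r^3 = 2772^3 = 21300003648
B = (4pi*10^-7) * 5640000000000 / (4*pi * 21300003648) * 1e9
= 7087433.026499 / 267663739927.97 * 1e9
= 26478.8687 nT

26478.8687


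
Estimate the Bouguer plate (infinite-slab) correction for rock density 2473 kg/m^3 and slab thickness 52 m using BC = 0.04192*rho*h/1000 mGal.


BC = 0.04192 * rho * h / 1000
= 0.04192 * 2473 * 52 / 1000
= 5.3907 mGal

5.3907


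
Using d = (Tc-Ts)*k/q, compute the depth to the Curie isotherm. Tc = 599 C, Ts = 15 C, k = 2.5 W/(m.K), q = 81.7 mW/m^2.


T_Curie - T_surf = 599 - 15 = 584 C
Convert q to W/m^2: 81.7 mW/m^2 = 0.0817 W/m^2
d = 584 * 2.5 / 0.0817 = 17870.26 m

17870.26


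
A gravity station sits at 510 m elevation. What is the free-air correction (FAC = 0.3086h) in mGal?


FAC = 0.3086 * h
= 0.3086 * 510
= 157.386 mGal

157.386


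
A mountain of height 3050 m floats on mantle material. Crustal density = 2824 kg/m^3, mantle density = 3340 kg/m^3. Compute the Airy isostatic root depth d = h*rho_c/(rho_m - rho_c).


rho_m - rho_c = 3340 - 2824 = 516
d = 3050 * 2824 / 516
= 8613200 / 516
= 16692.25 m

16692.25


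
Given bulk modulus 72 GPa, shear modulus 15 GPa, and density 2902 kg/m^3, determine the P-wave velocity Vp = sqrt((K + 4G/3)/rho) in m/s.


First compute the effective modulus:
K + 4G/3 = 72e9 + 4*15e9/3 = 92000000000.0 Pa
Then divide by density:
92000000000.0 / 2902 = 31702274.2936 Pa/(kg/m^3)
Take the square root:
Vp = sqrt(31702274.2936) = 5630.48 m/s

5630.48


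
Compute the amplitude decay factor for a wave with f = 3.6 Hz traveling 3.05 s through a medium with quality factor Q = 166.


pi*f*t/Q = pi*3.6*3.05/166 = 0.207799
A/A0 = exp(-0.207799) = 0.81237

0.81237


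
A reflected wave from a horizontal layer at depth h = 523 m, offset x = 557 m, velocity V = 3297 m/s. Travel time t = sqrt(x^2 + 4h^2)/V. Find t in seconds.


x^2 + 4h^2 = 557^2 + 4*523^2 = 310249 + 1094116 = 1404365
sqrt(1404365) = 1185.0591
t = 1185.0591 / 3297 = 0.3594 s

0.3594


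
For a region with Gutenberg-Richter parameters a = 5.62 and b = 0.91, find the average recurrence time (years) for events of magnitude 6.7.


log10(N) = 5.62 - 0.91*6.7 = -0.477
N = 10^-0.477 = 0.333426
T = 1/N = 1/0.333426 = 2.9992 years

2.9992


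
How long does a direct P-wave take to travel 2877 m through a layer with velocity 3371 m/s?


t = x / V
= 2877 / 3371
= 0.8535 s

0.8535


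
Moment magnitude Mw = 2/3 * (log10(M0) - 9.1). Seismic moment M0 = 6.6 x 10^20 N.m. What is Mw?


log10(M0) = log10(6.6 x 10^20) = 20.8195
Mw = 2/3 * (20.8195 - 9.1)
= 2/3 * 11.7195
= 7.81

7.81


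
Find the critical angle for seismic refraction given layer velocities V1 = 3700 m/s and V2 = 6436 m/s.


V1/V2 = 3700/6436 = 0.574891
theta_c = arcsin(0.574891) = 35.092 degrees

35.092


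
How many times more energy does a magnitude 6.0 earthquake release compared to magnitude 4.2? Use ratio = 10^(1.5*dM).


M2 - M1 = 6.0 - 4.2 = 1.8
1.5 * 1.8 = 2.7
ratio = 10^2.7 = 501.19

501.19


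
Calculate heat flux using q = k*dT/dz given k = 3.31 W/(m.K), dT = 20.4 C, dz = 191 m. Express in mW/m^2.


q = k * dT / dz * 1000
= 3.31 * 20.4 / 191 * 1000
= 0.353529 * 1000
= 353.5288 mW/m^2

353.5288


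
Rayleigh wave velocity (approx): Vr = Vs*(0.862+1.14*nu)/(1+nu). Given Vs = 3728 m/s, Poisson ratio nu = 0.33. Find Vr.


Numerator factor = 0.862 + 1.14*0.33 = 1.2382
Denominator = 1 + 0.33 = 1.33
Vr = 3728 * 1.2382 / 1.33 = 3470.68 m/s

3470.68


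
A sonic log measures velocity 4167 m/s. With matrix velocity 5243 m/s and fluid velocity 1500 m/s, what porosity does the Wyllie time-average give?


1/V - 1/Vm = 1/4167 - 1/5243 = 4.925e-05
1/Vf - 1/Vm = 1/1500 - 1/5243 = 0.00047594
phi = 4.925e-05 / 0.00047594 = 0.1035

0.1035


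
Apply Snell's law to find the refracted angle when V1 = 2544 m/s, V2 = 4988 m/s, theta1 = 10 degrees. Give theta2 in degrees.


sin(theta1) = sin(10 deg) = 0.173648
sin(theta2) = V2/V1 * sin(theta1) = 4988/2544 * 0.173648 = 0.340471
theta2 = arcsin(0.340471) = 19.9055 degrees

19.9055


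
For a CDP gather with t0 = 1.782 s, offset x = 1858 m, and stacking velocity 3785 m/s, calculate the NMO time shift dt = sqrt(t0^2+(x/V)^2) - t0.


x/Vnmo = 1858/3785 = 0.490885
(x/Vnmo)^2 = 0.240968
t0^2 = 3.175524
sqrt(3.175524 + 0.240968) = 1.848376
dt = 1.848376 - 1.782 = 0.066376

0.066376


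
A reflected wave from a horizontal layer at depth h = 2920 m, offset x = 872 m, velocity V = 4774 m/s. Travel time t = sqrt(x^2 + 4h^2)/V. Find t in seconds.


x^2 + 4h^2 = 872^2 + 4*2920^2 = 760384 + 34105600 = 34865984
sqrt(34865984) = 5904.7425
t = 5904.7425 / 4774 = 1.2369 s

1.2369


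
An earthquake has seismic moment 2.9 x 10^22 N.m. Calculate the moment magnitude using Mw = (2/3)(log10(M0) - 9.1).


log10(M0) = log10(2.9 x 10^22) = 22.4624
Mw = 2/3 * (22.4624 - 9.1)
= 2/3 * 13.3624
= 8.91

8.91


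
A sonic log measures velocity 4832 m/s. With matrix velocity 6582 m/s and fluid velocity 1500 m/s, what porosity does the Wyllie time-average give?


1/V - 1/Vm = 1/4832 - 1/6582 = 5.502e-05
1/Vf - 1/Vm = 1/1500 - 1/6582 = 0.00051474
phi = 5.502e-05 / 0.00051474 = 0.1069

0.1069


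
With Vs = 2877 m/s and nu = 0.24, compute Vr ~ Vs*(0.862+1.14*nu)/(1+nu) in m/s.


Numerator factor = 0.862 + 1.14*0.24 = 1.1356
Denominator = 1 + 0.24 = 1.24
Vr = 2877 * 1.1356 / 1.24 = 2634.78 m/s

2634.78


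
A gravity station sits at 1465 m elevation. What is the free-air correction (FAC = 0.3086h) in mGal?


FAC = 0.3086 * h
= 0.3086 * 1465
= 452.099 mGal

452.099


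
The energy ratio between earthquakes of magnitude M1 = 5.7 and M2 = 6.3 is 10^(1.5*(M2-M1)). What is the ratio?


M2 - M1 = 6.3 - 5.7 = 0.6
1.5 * 0.6 = 0.9
ratio = 10^0.9 = 7.94

7.94


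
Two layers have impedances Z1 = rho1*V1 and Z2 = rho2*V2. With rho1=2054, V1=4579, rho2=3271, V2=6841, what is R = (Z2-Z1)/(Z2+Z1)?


Z1 = 2054 * 4579 = 9405266
Z2 = 3271 * 6841 = 22376911
R = (22376911 - 9405266) / (22376911 + 9405266) = 12971645 / 31782177 = 0.4081

0.4081


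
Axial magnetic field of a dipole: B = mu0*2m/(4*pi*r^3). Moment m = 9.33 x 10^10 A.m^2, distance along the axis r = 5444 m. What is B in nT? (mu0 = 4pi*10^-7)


m = 9.33 x 10^10 = 93300000000 A.m^2
2m = 186600000000 A.m^2
r^3 = 5444^3 = 161344568384
B = (4pi*10^-7) * 186600000000 / (4*pi * 161344568384) * 1e9
= 234488.475664 / 2027515642927.16 * 1e9
= 115.6531 nT

115.6531


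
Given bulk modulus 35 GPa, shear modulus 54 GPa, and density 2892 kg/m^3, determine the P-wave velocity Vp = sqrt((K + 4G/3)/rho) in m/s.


First compute the effective modulus:
K + 4G/3 = 35e9 + 4*54e9/3 = 107000000000.0 Pa
Then divide by density:
107000000000.0 / 2892 = 36998616.8741 Pa/(kg/m^3)
Take the square root:
Vp = sqrt(36998616.8741) = 6082.65 m/s

6082.65


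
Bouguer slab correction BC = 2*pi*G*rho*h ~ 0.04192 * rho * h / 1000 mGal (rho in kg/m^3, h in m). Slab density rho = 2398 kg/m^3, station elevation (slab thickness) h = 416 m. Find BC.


BC = 0.04192 * rho * h / 1000
= 0.04192 * 2398 * 416 / 1000
= 41.8181 mGal

41.8181


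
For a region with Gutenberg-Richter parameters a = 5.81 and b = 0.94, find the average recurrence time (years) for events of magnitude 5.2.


log10(N) = 5.81 - 0.94*5.2 = 0.922
N = 10^0.922 = 8.35603
T = 1/N = 1/8.35603 = 0.1197 years

0.1197


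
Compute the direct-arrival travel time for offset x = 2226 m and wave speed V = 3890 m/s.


t = x / V
= 2226 / 3890
= 0.5722 s

0.5722


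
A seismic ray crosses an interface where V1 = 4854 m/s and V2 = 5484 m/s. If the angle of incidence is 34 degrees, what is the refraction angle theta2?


sin(theta1) = sin(34 deg) = 0.559193
sin(theta2) = V2/V1 * sin(theta1) = 5484/4854 * 0.559193 = 0.63177
theta2 = arcsin(0.63177) = 39.1809 degrees

39.1809


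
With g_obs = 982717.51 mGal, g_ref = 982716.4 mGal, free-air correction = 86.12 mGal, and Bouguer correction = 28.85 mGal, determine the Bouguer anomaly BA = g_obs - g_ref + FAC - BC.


BA = g_obs - g_ref + FAC - BC
= 982717.51 - 982716.4 + 86.12 - 28.85
= 58.38 mGal

58.38


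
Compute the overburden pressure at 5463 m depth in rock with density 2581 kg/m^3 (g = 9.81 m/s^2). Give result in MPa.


P = rho * g * z / 1e6
= 2581 * 9.81 * 5463 / 1e6
= 138321029.43 / 1e6
= 138.321 MPa

138.321


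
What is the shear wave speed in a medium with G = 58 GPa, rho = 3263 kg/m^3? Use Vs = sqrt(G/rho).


Convert G to Pa: G = 58e9 Pa
Compute G/rho = 58e9 / 3263 = 17775053.6316
Vs = sqrt(17775053.6316) = 4216.05 m/s

4216.05


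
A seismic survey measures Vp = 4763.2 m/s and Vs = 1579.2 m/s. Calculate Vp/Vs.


Vp/Vs = 4763.2 / 1579.2
= 3.0162

3.0162


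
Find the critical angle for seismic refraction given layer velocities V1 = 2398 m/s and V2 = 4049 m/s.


V1/V2 = 2398/4049 = 0.592245
theta_c = arcsin(0.592245) = 36.3165 degrees

36.3165


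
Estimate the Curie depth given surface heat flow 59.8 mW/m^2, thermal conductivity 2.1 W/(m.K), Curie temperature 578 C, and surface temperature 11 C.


T_Curie - T_surf = 578 - 11 = 567 C
Convert q to W/m^2: 59.8 mW/m^2 = 0.0598 W/m^2
d = 567 * 2.1 / 0.0598 = 19911.37 m

19911.37


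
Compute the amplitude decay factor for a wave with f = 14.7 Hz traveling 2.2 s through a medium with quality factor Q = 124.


pi*f*t/Q = pi*14.7*2.2/124 = 0.819348
A/A0 = exp(-0.819348) = 0.440719

0.440719


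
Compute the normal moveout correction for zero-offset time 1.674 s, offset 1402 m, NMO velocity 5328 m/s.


x/Vnmo = 1402/5328 = 0.263138
(x/Vnmo)^2 = 0.069242
t0^2 = 2.802276
sqrt(2.802276 + 0.069242) = 1.694555
dt = 1.694555 - 1.674 = 0.020555

0.020555


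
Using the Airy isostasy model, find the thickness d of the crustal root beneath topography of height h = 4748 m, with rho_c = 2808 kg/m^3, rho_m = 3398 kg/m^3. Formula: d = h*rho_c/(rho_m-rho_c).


rho_m - rho_c = 3398 - 2808 = 590
d = 4748 * 2808 / 590
= 13332384 / 590
= 22597.26 m

22597.26


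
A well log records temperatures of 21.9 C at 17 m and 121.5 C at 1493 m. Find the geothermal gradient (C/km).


dT = 121.5 - 21.9 = 99.6 C
dz = 1493 - 17 = 1476 m
gradient = dT/dz * 1000 = 99.6/1476 * 1000 = 67.4797 C/km

67.4797


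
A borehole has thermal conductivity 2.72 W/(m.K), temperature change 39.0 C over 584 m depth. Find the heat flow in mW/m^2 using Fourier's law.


q = k * dT / dz * 1000
= 2.72 * 39.0 / 584 * 1000
= 0.181644 * 1000
= 181.6438 mW/m^2

181.6438


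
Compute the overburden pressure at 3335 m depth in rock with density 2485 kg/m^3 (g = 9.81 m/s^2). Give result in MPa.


P = rho * g * z / 1e6
= 2485 * 9.81 * 3335 / 1e6
= 81300129.75 / 1e6
= 81.3001 MPa

81.3001


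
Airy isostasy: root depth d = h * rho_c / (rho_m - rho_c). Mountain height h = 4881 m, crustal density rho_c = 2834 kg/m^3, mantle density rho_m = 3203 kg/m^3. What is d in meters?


rho_m - rho_c = 3203 - 2834 = 369
d = 4881 * 2834 / 369
= 13832754 / 369
= 37487.14 m

37487.14


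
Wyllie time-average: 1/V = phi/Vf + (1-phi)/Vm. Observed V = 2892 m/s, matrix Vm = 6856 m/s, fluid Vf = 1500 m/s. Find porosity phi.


1/V - 1/Vm = 1/2892 - 1/6856 = 0.00019992
1/Vf - 1/Vm = 1/1500 - 1/6856 = 0.00052081
phi = 0.00019992 / 0.00052081 = 0.3839

0.3839


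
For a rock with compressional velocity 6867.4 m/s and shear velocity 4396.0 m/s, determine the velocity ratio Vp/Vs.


Vp/Vs = 6867.4 / 4396.0
= 1.5622

1.5622


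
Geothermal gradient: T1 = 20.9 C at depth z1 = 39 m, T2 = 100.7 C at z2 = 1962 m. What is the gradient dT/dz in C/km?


dT = 100.7 - 20.9 = 79.8 C
dz = 1962 - 39 = 1923 m
gradient = dT/dz * 1000 = 79.8/1923 * 1000 = 41.4977 C/km

41.4977


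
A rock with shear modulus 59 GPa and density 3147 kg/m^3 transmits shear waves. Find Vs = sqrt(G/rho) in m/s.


Convert G to Pa: G = 59e9 Pa
Compute G/rho = 59e9 / 3147 = 18748013.9816
Vs = sqrt(18748013.9816) = 4329.9 m/s

4329.9


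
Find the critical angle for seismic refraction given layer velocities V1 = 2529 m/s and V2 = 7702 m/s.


V1/V2 = 2529/7702 = 0.328356
theta_c = arcsin(0.328356) = 19.169 degrees

19.169


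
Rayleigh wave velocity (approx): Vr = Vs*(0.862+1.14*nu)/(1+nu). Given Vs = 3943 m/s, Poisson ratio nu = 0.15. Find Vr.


Numerator factor = 0.862 + 1.14*0.15 = 1.033
Denominator = 1 + 0.15 = 1.15
Vr = 3943 * 1.033 / 1.15 = 3541.84 m/s

3541.84


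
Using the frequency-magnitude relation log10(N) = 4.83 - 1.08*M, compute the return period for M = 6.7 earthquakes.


log10(N) = 4.83 - 1.08*6.7 = -2.406
N = 10^-2.406 = 0.003926
T = 1/N = 1/0.003926 = 254.683 years

254.683


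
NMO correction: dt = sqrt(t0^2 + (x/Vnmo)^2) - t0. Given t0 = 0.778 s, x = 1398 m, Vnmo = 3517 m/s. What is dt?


x/Vnmo = 1398/3517 = 0.397498
(x/Vnmo)^2 = 0.158005
t0^2 = 0.605284
sqrt(0.605284 + 0.158005) = 0.873664
dt = 0.873664 - 0.778 = 0.095664

0.095664


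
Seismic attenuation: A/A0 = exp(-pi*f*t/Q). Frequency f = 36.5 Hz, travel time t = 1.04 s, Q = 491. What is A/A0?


pi*f*t/Q = pi*36.5*1.04/491 = 0.242882
A/A0 = exp(-0.242882) = 0.784364

0.784364


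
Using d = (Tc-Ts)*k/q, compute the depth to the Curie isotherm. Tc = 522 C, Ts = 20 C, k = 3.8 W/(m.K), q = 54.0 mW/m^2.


T_Curie - T_surf = 522 - 20 = 502 C
Convert q to W/m^2: 54.0 mW/m^2 = 0.054 W/m^2
d = 502 * 3.8 / 0.054 = 35325.93 m

35325.93


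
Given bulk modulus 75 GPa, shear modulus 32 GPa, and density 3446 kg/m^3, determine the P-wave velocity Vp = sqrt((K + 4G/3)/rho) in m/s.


First compute the effective modulus:
K + 4G/3 = 75e9 + 4*32e9/3 = 117666666666.67 Pa
Then divide by density:
117666666666.67 / 3446 = 34145869.6073 Pa/(kg/m^3)
Take the square root:
Vp = sqrt(34145869.6073) = 5843.45 m/s

5843.45


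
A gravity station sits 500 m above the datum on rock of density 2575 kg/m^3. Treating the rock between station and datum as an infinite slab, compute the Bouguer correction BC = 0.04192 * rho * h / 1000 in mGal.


BC = 0.04192 * rho * h / 1000
= 0.04192 * 2575 * 500 / 1000
= 53.972 mGal

53.972


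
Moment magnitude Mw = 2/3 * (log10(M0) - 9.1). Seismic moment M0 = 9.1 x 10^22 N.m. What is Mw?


log10(M0) = log10(9.1 x 10^22) = 22.959
Mw = 2/3 * (22.959 - 9.1)
= 2/3 * 13.859
= 9.24

9.24


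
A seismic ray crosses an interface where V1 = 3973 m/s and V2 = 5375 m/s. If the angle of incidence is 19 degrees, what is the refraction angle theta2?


sin(theta1) = sin(19 deg) = 0.325568
sin(theta2) = V2/V1 * sin(theta1) = 5375/3973 * 0.325568 = 0.440455
theta2 = arcsin(0.440455) = 26.1329 degrees

26.1329


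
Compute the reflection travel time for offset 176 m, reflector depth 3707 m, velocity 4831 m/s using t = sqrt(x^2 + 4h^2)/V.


x^2 + 4h^2 = 176^2 + 4*3707^2 = 30976 + 54967396 = 54998372
sqrt(54998372) = 7416.0887
t = 7416.0887 / 4831 = 1.5351 s

1.5351


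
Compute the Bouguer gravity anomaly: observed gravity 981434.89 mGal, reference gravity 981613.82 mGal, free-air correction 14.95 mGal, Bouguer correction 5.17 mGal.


BA = g_obs - g_ref + FAC - BC
= 981434.89 - 981613.82 + 14.95 - 5.17
= -169.15 mGal

-169.15


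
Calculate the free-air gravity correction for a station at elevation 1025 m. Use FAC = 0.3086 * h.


FAC = 0.3086 * h
= 0.3086 * 1025
= 316.315 mGal

316.315


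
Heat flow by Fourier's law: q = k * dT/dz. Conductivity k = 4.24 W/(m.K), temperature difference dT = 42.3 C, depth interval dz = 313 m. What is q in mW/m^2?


q = k * dT / dz * 1000
= 4.24 * 42.3 / 313 * 1000
= 0.57301 * 1000
= 573.0096 mW/m^2

573.0096


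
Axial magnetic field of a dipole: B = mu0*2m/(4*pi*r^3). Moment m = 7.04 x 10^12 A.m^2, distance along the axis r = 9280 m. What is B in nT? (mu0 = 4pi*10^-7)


m = 7.04 x 10^12 = 7040000000000 A.m^2
2m = 14080000000000 A.m^2
r^3 = 9280^3 = 799178752000
B = (4pi*10^-7) * 14080000000000 / (4*pi * 799178752000) * 1e9
= 17693449.825018 / 10042776384753.04 * 1e9
= 1761.8086 nT

1761.8086


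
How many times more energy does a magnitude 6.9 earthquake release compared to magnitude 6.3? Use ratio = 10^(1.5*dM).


M2 - M1 = 6.9 - 6.3 = 0.6
1.5 * 0.6 = 0.9
ratio = 10^0.9 = 7.94

7.94


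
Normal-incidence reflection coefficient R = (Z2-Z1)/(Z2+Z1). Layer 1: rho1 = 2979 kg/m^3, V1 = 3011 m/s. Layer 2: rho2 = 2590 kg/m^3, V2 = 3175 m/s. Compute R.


Z1 = 2979 * 3011 = 8969769
Z2 = 2590 * 3175 = 8223250
R = (8223250 - 8969769) / (8223250 + 8969769) = -746519 / 17193019 = -0.0434

-0.0434


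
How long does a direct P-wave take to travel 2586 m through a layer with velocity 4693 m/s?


t = x / V
= 2586 / 4693
= 0.551 s

0.551


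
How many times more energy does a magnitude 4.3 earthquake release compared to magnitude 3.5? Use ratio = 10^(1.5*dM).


M2 - M1 = 4.3 - 3.5 = 0.8
1.5 * 0.8 = 1.2
ratio = 10^1.2 = 15.85

15.85


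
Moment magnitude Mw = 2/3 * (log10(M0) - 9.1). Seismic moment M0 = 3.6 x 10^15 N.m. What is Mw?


log10(M0) = log10(3.6 x 10^15) = 15.5563
Mw = 2/3 * (15.5563 - 9.1)
= 2/3 * 6.4563
= 4.3

4.3


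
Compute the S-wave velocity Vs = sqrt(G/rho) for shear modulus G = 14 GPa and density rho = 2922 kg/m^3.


Convert G to Pa: G = 14e9 Pa
Compute G/rho = 14e9 / 2922 = 4791238.8775
Vs = sqrt(4791238.8775) = 2188.89 m/s

2188.89


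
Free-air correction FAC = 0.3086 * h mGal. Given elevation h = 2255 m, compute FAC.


FAC = 0.3086 * h
= 0.3086 * 2255
= 695.893 mGal

695.893


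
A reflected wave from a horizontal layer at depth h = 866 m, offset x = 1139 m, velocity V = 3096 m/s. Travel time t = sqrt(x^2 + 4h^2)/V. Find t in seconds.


x^2 + 4h^2 = 1139^2 + 4*866^2 = 1297321 + 2999824 = 4297145
sqrt(4297145) = 2072.9556
t = 2072.9556 / 3096 = 0.6696 s

0.6696


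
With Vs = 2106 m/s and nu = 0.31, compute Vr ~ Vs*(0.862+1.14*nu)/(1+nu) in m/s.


Numerator factor = 0.862 + 1.14*0.31 = 1.2154
Denominator = 1 + 0.31 = 1.31
Vr = 2106 * 1.2154 / 1.31 = 1953.92 m/s

1953.92


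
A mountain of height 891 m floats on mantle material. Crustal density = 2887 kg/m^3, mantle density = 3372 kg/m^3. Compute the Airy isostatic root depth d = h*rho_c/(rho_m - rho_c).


rho_m - rho_c = 3372 - 2887 = 485
d = 891 * 2887 / 485
= 2572317 / 485
= 5303.75 m

5303.75


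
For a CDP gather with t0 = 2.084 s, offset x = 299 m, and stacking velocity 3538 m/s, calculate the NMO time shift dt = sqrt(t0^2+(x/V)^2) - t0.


x/Vnmo = 299/3538 = 0.084511
(x/Vnmo)^2 = 0.007142
t0^2 = 4.343056
sqrt(4.343056 + 0.007142) = 2.085713
dt = 2.085713 - 2.084 = 0.001713

0.001713


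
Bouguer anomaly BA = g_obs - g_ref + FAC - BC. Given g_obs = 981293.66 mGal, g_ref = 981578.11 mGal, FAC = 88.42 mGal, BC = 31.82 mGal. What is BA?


BA = g_obs - g_ref + FAC - BC
= 981293.66 - 981578.11 + 88.42 - 31.82
= -227.85 mGal

-227.85


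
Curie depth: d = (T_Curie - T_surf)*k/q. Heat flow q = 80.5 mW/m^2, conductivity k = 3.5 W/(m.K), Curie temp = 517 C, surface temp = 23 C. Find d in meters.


T_Curie - T_surf = 517 - 23 = 494 C
Convert q to W/m^2: 80.5 mW/m^2 = 0.0805 W/m^2
d = 494 * 3.5 / 0.0805 = 21478.26 m

21478.26


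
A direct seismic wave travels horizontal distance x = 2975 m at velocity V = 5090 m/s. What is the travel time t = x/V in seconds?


t = x / V
= 2975 / 5090
= 0.5845 s

0.5845


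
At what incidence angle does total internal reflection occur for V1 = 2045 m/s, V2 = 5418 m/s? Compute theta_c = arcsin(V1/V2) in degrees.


V1/V2 = 2045/5418 = 0.377446
theta_c = arcsin(0.377446) = 22.1755 degrees

22.1755


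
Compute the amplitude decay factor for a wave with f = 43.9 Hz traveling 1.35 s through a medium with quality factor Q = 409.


pi*f*t/Q = pi*43.9*1.35/409 = 0.455224
A/A0 = exp(-0.455224) = 0.634306

0.634306


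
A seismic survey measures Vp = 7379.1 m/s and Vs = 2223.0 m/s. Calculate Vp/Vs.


Vp/Vs = 7379.1 / 2223.0
= 3.3194

3.3194


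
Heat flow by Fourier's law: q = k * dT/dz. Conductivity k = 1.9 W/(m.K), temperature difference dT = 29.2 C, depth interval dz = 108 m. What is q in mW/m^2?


q = k * dT / dz * 1000
= 1.9 * 29.2 / 108 * 1000
= 0.513704 * 1000
= 513.7037 mW/m^2

513.7037


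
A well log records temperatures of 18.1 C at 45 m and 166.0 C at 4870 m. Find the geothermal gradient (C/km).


dT = 166.0 - 18.1 = 147.9 C
dz = 4870 - 45 = 4825 m
gradient = dT/dz * 1000 = 147.9/4825 * 1000 = 30.6528 C/km

30.6528


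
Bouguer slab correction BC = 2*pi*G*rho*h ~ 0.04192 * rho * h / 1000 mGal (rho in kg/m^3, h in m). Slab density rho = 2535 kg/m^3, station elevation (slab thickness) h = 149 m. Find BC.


BC = 0.04192 * rho * h / 1000
= 0.04192 * 2535 * 149 / 1000
= 15.8338 mGal

15.8338


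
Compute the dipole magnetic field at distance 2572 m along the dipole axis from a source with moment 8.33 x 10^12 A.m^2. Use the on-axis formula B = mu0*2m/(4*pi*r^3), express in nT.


m = 8.33 x 10^12 = 8330000000000 A.m^2
2m = 16660000000000 A.m^2
r^3 = 2572^3 = 17014253248
B = (4pi*10^-7) * 16660000000000 / (4*pi * 17014253248) * 1e9
= 20935573.443522 / 213807412040.93 * 1e9
= 97917.903 nT

97917.903


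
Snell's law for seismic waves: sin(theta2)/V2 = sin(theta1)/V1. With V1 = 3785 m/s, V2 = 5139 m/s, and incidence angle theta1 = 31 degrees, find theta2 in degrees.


sin(theta1) = sin(31 deg) = 0.515038
sin(theta2) = V2/V1 * sin(theta1) = 5139/3785 * 0.515038 = 0.699282
theta2 = arcsin(0.699282) = 44.3694 degrees

44.3694


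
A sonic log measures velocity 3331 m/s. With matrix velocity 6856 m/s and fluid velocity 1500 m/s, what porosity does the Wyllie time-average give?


1/V - 1/Vm = 1/3331 - 1/6856 = 0.00015435
1/Vf - 1/Vm = 1/1500 - 1/6856 = 0.00052081
phi = 0.00015435 / 0.00052081 = 0.2964

0.2964


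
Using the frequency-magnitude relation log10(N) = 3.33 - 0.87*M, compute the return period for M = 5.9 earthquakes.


log10(N) = 3.33 - 0.87*5.9 = -1.803
N = 10^-1.803 = 0.01574
T = 1/N = 1/0.01574 = 63.5331 years

63.5331


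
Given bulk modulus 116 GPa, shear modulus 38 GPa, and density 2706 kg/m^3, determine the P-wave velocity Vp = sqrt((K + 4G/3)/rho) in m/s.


First compute the effective modulus:
K + 4G/3 = 116e9 + 4*38e9/3 = 166666666666.67 Pa
Then divide by density:
166666666666.67 / 2706 = 61591525.0062 Pa/(kg/m^3)
Take the square root:
Vp = sqrt(61591525.0062) = 7848.03 m/s

7848.03


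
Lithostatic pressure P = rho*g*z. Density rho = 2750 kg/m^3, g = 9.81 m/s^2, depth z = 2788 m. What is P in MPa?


P = rho * g * z / 1e6
= 2750 * 9.81 * 2788 / 1e6
= 75213270.0 / 1e6
= 75.2133 MPa

75.2133


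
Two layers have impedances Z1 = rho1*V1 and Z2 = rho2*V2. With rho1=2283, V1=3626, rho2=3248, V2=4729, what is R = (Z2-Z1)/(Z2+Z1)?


Z1 = 2283 * 3626 = 8278158
Z2 = 3248 * 4729 = 15359792
R = (15359792 - 8278158) / (15359792 + 8278158) = 7081634 / 23637950 = 0.2996

0.2996


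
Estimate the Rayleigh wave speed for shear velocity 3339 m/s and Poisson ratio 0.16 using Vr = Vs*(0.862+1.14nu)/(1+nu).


Numerator factor = 0.862 + 1.14*0.16 = 1.0444
Denominator = 1 + 0.16 = 1.16
Vr = 3339 * 1.0444 / 1.16 = 3006.25 m/s

3006.25


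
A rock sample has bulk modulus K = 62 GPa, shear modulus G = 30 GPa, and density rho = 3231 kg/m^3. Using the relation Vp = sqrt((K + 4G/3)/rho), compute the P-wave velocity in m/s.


First compute the effective modulus:
K + 4G/3 = 62e9 + 4*30e9/3 = 102000000000.0 Pa
Then divide by density:
102000000000.0 / 3231 = 31569173.6305 Pa/(kg/m^3)
Take the square root:
Vp = sqrt(31569173.6305) = 5618.65 m/s

5618.65


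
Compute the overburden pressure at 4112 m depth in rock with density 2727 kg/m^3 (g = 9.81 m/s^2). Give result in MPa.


P = rho * g * z / 1e6
= 2727 * 9.81 * 4112 / 1e6
= 110003689.44 / 1e6
= 110.0037 MPa

110.0037


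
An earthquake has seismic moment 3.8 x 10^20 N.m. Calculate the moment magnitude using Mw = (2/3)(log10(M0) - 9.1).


log10(M0) = log10(3.8 x 10^20) = 20.5798
Mw = 2/3 * (20.5798 - 9.1)
= 2/3 * 11.4798
= 7.65

7.65


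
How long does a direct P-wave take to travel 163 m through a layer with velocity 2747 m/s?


t = x / V
= 163 / 2747
= 0.0593 s

0.0593


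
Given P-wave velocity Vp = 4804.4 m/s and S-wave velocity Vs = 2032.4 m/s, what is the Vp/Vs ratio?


Vp/Vs = 4804.4 / 2032.4
= 2.3639

2.3639


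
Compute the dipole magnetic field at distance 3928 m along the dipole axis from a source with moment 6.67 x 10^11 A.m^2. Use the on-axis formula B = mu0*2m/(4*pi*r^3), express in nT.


m = 6.67 x 10^11 = 667000000000 A.m^2
2m = 1334000000000 A.m^2
r^3 = 3928^3 = 60605834752
B = (4pi*10^-7) * 1334000000000 / (4*pi * 60605834752) * 1e9
= 1676353.839956 / 761595380886.24 * 1e9
= 2201.1082 nT

2201.1082


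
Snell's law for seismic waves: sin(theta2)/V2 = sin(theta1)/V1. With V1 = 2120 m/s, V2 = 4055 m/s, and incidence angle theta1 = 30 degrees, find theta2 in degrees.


sin(theta1) = sin(30 deg) = 0.5
sin(theta2) = V2/V1 * sin(theta1) = 4055/2120 * 0.5 = 0.956368
theta2 = arcsin(0.956368) = 73.0124 degrees

73.0124


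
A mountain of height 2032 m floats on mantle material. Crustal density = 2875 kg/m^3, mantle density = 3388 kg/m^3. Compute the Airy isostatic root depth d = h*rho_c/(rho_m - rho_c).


rho_m - rho_c = 3388 - 2875 = 513
d = 2032 * 2875 / 513
= 5842000 / 513
= 11387.91 m

11387.91


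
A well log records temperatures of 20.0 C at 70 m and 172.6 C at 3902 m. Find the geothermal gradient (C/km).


dT = 172.6 - 20.0 = 152.6 C
dz = 3902 - 70 = 3832 m
gradient = dT/dz * 1000 = 152.6/3832 * 1000 = 39.8225 C/km

39.8225


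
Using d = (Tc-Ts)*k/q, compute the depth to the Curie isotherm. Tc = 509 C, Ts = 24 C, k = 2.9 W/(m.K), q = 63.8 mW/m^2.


T_Curie - T_surf = 509 - 24 = 485 C
Convert q to W/m^2: 63.8 mW/m^2 = 0.0638 W/m^2
d = 485 * 2.9 / 0.0638 = 22045.45 m

22045.45


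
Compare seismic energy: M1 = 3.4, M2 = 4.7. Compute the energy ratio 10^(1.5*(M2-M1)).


M2 - M1 = 4.7 - 3.4 = 1.3
1.5 * 1.3 = 1.95
ratio = 10^1.95 = 89.13

89.13


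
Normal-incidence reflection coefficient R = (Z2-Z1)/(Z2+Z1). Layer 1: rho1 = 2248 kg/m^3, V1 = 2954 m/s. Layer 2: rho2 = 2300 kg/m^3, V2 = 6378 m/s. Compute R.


Z1 = 2248 * 2954 = 6640592
Z2 = 2300 * 6378 = 14669400
R = (14669400 - 6640592) / (14669400 + 6640592) = 8028808 / 21309992 = 0.3768

0.3768


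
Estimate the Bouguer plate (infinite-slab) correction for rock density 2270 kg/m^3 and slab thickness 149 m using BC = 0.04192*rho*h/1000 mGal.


BC = 0.04192 * rho * h / 1000
= 0.04192 * 2270 * 149 / 1000
= 14.1786 mGal

14.1786


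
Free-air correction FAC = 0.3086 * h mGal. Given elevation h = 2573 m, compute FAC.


FAC = 0.3086 * h
= 0.3086 * 2573
= 794.0278 mGal

794.0278


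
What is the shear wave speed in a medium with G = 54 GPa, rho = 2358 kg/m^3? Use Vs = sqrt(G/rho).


Convert G to Pa: G = 54e9 Pa
Compute G/rho = 54e9 / 2358 = 22900763.3588
Vs = sqrt(22900763.3588) = 4785.47 m/s

4785.47


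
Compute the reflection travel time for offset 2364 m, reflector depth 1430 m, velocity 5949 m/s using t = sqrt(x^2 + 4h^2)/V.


x^2 + 4h^2 = 2364^2 + 4*1430^2 = 5588496 + 8179600 = 13768096
sqrt(13768096) = 3710.5385
t = 3710.5385 / 5949 = 0.6237 s

0.6237


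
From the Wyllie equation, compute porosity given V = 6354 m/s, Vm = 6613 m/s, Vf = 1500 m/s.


1/V - 1/Vm = 1/6354 - 1/6613 = 6.16e-06
1/Vf - 1/Vm = 1/1500 - 1/6613 = 0.00051545
phi = 6.16e-06 / 0.00051545 = 0.012

0.012


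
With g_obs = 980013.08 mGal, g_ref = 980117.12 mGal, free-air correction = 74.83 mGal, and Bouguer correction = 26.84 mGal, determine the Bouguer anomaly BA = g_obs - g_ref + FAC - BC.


BA = g_obs - g_ref + FAC - BC
= 980013.08 - 980117.12 + 74.83 - 26.84
= -56.05 mGal

-56.05


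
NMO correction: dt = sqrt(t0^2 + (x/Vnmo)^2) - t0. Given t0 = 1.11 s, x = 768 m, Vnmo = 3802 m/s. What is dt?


x/Vnmo = 768/3802 = 0.201999
(x/Vnmo)^2 = 0.040804
t0^2 = 1.2321
sqrt(1.2321 + 0.040804) = 1.12823
dt = 1.12823 - 1.11 = 0.01823

0.01823


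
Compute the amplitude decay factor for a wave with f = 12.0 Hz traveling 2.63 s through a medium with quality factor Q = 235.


pi*f*t/Q = pi*12.0*2.63/235 = 0.421909
A/A0 = exp(-0.421909) = 0.655794

0.655794


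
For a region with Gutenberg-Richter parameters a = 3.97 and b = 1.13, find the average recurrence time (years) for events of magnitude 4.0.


log10(N) = 3.97 - 1.13*4.0 = -0.55
N = 10^-0.55 = 0.281838
T = 1/N = 1/0.281838 = 3.5481 years

3.5481


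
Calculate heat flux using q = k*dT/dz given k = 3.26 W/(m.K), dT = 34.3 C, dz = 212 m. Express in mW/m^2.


q = k * dT / dz * 1000
= 3.26 * 34.3 / 212 * 1000
= 0.527443 * 1000
= 527.4434 mW/m^2

527.4434


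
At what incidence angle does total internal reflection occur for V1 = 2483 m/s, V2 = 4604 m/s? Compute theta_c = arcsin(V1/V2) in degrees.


V1/V2 = 2483/4604 = 0.539314
theta_c = arcsin(0.539314) = 32.6369 degrees

32.6369


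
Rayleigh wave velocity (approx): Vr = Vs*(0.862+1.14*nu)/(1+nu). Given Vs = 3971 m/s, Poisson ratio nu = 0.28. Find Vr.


Numerator factor = 0.862 + 1.14*0.28 = 1.1812
Denominator = 1 + 0.28 = 1.28
Vr = 3971 * 1.1812 / 1.28 = 3664.49 m/s

3664.49


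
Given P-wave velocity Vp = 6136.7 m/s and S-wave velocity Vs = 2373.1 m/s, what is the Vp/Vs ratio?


Vp/Vs = 6136.7 / 2373.1
= 2.5859

2.5859


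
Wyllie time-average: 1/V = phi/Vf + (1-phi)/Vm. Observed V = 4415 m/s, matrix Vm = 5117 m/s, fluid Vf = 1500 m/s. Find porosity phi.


1/V - 1/Vm = 1/4415 - 1/5117 = 3.107e-05
1/Vf - 1/Vm = 1/1500 - 1/5117 = 0.00047124
phi = 3.107e-05 / 0.00047124 = 0.0659

0.0659
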